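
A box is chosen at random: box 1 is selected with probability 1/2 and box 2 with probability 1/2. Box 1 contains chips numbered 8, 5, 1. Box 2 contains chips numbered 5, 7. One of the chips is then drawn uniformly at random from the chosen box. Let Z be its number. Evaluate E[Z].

16/3

E[Z | box 1] = (8+5+1)/3 = 14/3.
E[Z | box 2] = (5+7)/2 = 6.
By the law of total expectation,
E[Z] = (1/2)·(14/3) + (1/2)·(6) = 16/3.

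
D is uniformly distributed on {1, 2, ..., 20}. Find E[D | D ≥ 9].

Given D ≥ 9, D is equally likely to be any of {9, 10, 11, 12, 13, 14, 15, 16, 17, 18, 19, 20}.
E[D | D ≥ 9] = (9 + 10 + 11 + 12 + 13 + 14 + 15 + 16 + 17 + 18 + 19 + 20) / 12 = 29/2.

29/2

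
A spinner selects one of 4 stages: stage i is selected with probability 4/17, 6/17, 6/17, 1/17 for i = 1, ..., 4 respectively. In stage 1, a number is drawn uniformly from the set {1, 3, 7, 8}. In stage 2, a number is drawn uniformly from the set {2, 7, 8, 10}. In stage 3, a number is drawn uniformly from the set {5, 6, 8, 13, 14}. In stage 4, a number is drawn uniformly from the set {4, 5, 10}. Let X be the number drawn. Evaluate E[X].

E[X | stage 1] = (1+3+7+8)/4 = 19/4.
E[X | stage 2] = (2+7+8+10)/4 = 27/4.
E[X | stage 3] = (5+6+8+13+14)/5 = 46/5.
E[X | stage 4] = (4+5+10)/3 = 19/3.
By the law of total expectation,
E[X] = (4/17)·(19/4) + (6/17)·(27/4) + (6/17)·(46/5) + (1/17)·(19/3) = 3631/510.

3631/510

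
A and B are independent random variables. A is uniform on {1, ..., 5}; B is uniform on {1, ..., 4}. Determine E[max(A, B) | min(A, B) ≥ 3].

P(min(A, B) ≥ 3) = 3/10.
Summing max(A,B)·P(x,y) over outcomes with min(A, B) ≥ 3 gives 5/4.
E[max(A, B) | min(A, B) ≥ 3] = (5/4) / (3/10) = 25/6.

25/6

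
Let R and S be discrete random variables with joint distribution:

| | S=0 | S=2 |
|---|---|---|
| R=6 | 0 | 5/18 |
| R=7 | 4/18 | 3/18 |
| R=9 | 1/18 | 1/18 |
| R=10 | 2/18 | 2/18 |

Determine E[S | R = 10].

P(R = 10) = 2/9.
Σ S·P over the event = 0·(2/18) + 2·(2/18) = 2/9.
E[S | R = 10] = (2/9) / (2/9) = 1.

1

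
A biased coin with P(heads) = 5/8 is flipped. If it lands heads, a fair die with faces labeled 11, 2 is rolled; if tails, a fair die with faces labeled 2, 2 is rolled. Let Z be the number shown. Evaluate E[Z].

E[Z | heads] = (11+2)/2 = 13/2.
E[Z | tails] = (2+2)/2 = 2.
E[Z] = (5/8)·(13/2) + (3/8)·(2) = 77/16.

77/16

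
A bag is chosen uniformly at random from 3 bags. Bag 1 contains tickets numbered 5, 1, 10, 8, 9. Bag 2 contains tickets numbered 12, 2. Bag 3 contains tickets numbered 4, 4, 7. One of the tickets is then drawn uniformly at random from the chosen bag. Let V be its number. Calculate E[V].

31/5

E[V | bag 1] = (5+1+10+8+9)/5 = 33/5.
E[V | bag 2] = (12+2)/2 = 7.
E[V | bag 3] = (4+4+7)/3 = 5.
By the law of total expectation,
E[V] = (1/3)·(33/5) + (1/3)·(7) + (1/3)·(5) = 31/5.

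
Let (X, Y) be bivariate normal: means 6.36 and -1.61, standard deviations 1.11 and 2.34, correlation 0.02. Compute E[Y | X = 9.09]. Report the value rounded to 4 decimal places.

E[Y | X=x] = μ_Y + ρ(σ_Y/σ_X)(x − μ_X) for jointly normal variables.
E[Y | X=9.09] = -1.61 + (0.02)·(2.34/1.11)·(9.09 − (6.36)) = -1.61 + (0.042162)·(2.73) = -1.4949.

-1.4949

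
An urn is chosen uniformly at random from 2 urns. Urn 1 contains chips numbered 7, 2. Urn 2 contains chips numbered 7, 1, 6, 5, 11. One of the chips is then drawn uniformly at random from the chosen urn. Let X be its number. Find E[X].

21/4

E[X | urn 1] = (7+2)/2 = 9/2.
E[X | urn 2] = (7+1+6+5+11)/5 = 6.
By the law of total expectation,
E[X] = (1/2)·(9/2) + (1/2)·(6) = 21/4.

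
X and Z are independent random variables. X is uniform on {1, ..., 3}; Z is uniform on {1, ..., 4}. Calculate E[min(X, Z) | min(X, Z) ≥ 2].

P(min(X, Z) ≥ 2) = 1/2.
Summing min(X,Z)·P(x,y) over outcomes with min(X, Z) ≥ 2 gives 7/6.
E[min(X, Z) | min(X, Z) ≥ 2] = (7/6) / (1/2) = 7/3.

7/3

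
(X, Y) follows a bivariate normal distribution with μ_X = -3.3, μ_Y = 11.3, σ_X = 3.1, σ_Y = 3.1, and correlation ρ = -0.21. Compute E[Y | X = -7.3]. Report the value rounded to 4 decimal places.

For a bivariate normal, E[Y | X=x] = μ_Y + ρ·(σ_Y/σ_X)·(x − μ_X).
E[Y | X=-7.3] = 11.3 + (-0.21)·(3.1/3.1)·(-7.3 − (-3.3)) = 11.3 + (-0.21)·(-4) = 12.1400.

12.1400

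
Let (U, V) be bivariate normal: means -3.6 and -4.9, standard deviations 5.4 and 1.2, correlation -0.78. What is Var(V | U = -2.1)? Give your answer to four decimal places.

Var(V | U=x) = (1 − ρ²)·σ_V².
Var(V | U=-2.1) = (1.2)²·(1 − (-0.78)²) = 1.44·0.3916 = 0.5639.

0.5639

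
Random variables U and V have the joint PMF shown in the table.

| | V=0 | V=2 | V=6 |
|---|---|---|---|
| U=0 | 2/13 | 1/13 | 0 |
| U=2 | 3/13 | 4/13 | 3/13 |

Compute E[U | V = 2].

8/5

P(V = 2) = 5/13.
Σ U·P over the event = 0·(1/13) + 2·(4/13) = 8/13.
E[U | V = 2] = (8/13) / (5/13) = 8/5.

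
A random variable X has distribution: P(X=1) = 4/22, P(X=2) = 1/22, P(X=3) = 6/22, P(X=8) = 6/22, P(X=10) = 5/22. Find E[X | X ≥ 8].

98/11

P(X ≥ 8) = 1/2.
Σ over the event: 8·3/11 + 10·5/22 = 49/11.
E[X | X ≥ 8] = (49/11) / (1/2) = 98/11.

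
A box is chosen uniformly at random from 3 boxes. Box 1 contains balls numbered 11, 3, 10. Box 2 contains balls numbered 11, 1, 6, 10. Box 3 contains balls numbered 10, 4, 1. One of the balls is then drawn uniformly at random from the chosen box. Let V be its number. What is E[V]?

E[V | box 1] = (11+3+10)/3 = 8.
E[V | box 2] = (11+1+6+10)/4 = 7.
E[V | box 3] = (10+4+1)/3 = 5.
E[V] = (1/3)·(8) + (1/3)·(7) + (1/3)·(5) = 20/3.

20/3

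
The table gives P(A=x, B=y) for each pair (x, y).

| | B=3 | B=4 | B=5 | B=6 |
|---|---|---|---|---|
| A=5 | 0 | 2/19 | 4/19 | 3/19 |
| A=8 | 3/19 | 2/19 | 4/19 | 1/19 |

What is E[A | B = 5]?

P(B = 5) = 8/19.
Σ A·P over the event = 5·(4/19) + 8·(4/19) = 52/19.
E[A | B = 5] = (52/19) / (8/19) = 13/2.

13/2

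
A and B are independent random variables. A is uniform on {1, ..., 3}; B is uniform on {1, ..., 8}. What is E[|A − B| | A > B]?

4/3

Outcomes with A > B: (2,1), (3,1), (3,2), each with probability 1/24.
E[|A − B| | A > B] = (1 + 2 + 1) / 3 = 4/3.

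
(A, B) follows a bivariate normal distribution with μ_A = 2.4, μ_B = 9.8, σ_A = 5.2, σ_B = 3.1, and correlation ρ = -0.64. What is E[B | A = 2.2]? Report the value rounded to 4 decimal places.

9.8763

E[B | A=x] = μ_B + ρ(σ_B/σ_A)(x − μ_A) for jointly normal variables.
E[B | A=2.2] = 9.8 + (-0.64)·(3.1/5.2)·(2.2 − (2.4)) = 9.8 + (-0.38154)·(-0.2) = 9.8763.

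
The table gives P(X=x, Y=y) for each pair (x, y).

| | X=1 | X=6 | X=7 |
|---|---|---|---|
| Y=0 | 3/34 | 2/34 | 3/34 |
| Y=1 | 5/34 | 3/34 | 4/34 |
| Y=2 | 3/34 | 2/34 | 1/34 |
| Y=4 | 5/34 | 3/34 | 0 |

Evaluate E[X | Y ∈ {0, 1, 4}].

55/14

P(Y ∈ {0, 1, 4}) = 14/17.
Summing X·P(X=x,Y=y) over the conditioning event gives 55/17.
E[X | Y ∈ {0, 1, 4}] = (55/17) / (14/17) = 55/14.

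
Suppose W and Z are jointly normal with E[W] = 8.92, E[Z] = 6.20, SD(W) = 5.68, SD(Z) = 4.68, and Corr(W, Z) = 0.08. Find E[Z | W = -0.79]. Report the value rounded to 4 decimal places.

5.5600

For a bivariate normal, E[Z | W=x] = μ_Z + ρ·(σ_Z/σ_W)·(x − μ_W).
E[Z | W=-0.79] = 6.20 + (0.08)·(4.68/5.68)·(-0.79 − (8.92)) = 6.20 + (0.065915)·(-9.71) = 5.5600.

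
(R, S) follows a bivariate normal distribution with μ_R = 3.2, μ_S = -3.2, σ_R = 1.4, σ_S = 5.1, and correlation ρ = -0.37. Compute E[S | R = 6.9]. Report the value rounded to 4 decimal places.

-8.1871

For a bivariate normal, E[S | R=x] = μ_S + ρ·(σ_S/σ_R)·(x − μ_R).
E[S | R=6.9] = -3.2 + (-0.37)·(5.1/1.4)·(6.9 − (3.2)) = -3.2 + (-1.34786)·(3.7) = -8.1871.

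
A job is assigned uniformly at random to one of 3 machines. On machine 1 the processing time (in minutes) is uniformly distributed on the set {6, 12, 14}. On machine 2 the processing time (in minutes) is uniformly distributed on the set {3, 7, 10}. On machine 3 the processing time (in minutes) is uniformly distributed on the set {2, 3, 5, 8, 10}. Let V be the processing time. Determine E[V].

344/45

E[V | machine 1] = (6+12+14)/3 = 32/3.
E[V | machine 2] = (3+7+10)/3 = 20/3.
E[V | machine 3] = (2+3+5+8+10)/5 = 28/5.
E[V] = (1/3)·(32/3) + (1/3)·(20/3) + (1/3)·(28/5) = 344/45.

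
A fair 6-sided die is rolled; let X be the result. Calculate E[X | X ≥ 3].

Given X ≥ 3, X is equally likely to be any of {3, 4, 5, 6}.
E[X | X ≥ 3] = (3 + 4 + 5 + 6) / 4 = 9/2.

9/2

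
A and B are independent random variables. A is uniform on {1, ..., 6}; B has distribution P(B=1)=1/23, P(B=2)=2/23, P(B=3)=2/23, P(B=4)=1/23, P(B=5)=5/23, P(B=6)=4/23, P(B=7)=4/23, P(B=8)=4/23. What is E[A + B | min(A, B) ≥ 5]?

405/34

P(min(A, B) ≥ 5) = 17/69.
Summing (A+B)·P(x,y) over outcomes with min(A, B) ≥ 5 gives 135/46.
E[A + B | min(A, B) ≥ 5] = (135/46) / (17/69) = 405/34.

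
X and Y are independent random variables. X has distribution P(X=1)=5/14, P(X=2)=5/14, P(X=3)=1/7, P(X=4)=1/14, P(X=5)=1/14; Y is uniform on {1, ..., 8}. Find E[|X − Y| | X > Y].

27/16

P(X > Y) = 1/7.
Summing |X−Y|·P(x,y) over outcomes with X > Y gives 27/112.
E[|X − Y| | X > Y] = (27/112) / (1/7) = 27/16.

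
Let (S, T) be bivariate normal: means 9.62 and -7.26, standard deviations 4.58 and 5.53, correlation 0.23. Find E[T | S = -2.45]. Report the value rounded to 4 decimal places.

-10.6119

E[T | S=x] = μ_T + ρ(σ_T/σ_S)(x − μ_S) for jointly normal variables.
E[T | S=-2.45] = -7.26 + (0.23)·(5.53/4.58)·(-2.45 − (9.62)) = -7.26 + (0.277707)·(-12.07) = -10.6119.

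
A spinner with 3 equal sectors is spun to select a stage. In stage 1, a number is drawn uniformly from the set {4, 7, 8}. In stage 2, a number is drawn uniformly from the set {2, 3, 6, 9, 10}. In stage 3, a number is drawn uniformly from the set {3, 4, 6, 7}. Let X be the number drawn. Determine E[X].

52/9

E[X | stage 1] = (4+7+8)/3 = 19/3.
E[X | stage 2] = (2+3+6+9+10)/5 = 6.
E[X | stage 3] = (3+4+6+7)/4 = 5.
By the law of total expectation,
E[X] = (1/3)·(19/3) + (1/3)·(6) + (1/3)·(5) = 52/9.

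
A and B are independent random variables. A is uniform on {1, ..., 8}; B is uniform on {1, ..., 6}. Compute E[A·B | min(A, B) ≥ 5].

Outcomes with min(A, B) ≥ 5: (5,5), (5,6), (6,5), (6,6), (7,5), (7,6), (8,5), (8,6), each with probability 1/48.
E[A·B | min(A, B) ≥ 5] = (25 + 30 + 30 + 36 + 35 + 42 + 40 + 48) / 8 = 143/4.

143/4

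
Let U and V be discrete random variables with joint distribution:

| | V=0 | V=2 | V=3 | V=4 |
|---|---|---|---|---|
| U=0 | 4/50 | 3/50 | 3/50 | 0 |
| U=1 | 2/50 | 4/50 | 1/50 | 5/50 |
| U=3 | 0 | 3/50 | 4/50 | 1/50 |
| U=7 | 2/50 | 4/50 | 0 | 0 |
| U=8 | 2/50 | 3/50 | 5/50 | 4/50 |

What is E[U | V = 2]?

65/17

P(V = 2) = 17/50.
Σ U·P over the event = 0·(3/50) + 1·(4/50) + 3·(3/50) + 7·(4/50) + 8·(3/50) = 13/10.
E[U | V = 2] = (13/10) / (17/50) = 65/17.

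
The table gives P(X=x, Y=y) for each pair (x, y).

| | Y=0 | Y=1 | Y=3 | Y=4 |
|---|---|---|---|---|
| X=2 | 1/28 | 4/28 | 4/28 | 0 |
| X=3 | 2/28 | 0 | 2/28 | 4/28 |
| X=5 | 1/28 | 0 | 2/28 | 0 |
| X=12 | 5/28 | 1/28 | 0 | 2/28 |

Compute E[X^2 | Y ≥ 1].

P(Y ≥ 1) = 19/28.
Σ X^2·P over the event = 4·(4/28) + 4·(4/28) + 9·(2/28) + 9·(4/28) + 25·(2/28) + 144·(1/28) + 144·(2/28) = 142/7.
E[X^2 | Y ≥ 1] = (142/7) / (19/28) = 568/19.

568/19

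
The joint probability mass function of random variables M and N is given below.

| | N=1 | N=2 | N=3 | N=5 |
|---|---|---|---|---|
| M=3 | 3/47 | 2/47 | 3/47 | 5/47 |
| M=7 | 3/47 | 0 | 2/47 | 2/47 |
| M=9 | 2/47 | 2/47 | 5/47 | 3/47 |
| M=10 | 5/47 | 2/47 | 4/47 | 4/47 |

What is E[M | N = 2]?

22/3

P(N = 2) = 6/47.
Σ M·P over the event = 3·(2/47) + 9·(2/47) + 10·(2/47) = 44/47.
E[M | N = 2] = (44/47) / (6/47) = 22/3.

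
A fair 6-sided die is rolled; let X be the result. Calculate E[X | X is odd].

Given X is odd, X is equally likely to be any of {1, 3, 5}.
E[X | X is odd] = (1 + 3 + 5) / 3 = 3.

3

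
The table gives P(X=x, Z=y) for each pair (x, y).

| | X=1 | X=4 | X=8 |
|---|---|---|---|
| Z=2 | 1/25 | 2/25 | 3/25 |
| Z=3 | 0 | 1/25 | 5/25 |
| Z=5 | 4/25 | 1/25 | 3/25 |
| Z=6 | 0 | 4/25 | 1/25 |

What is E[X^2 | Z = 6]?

128/5

P(Z = 6) = 1/5.
Σ X^2·P over the event = 16·(4/25) + 64·(1/25) = 128/25.
E[X^2 | Z = 6] = (128/25) / (1/5) = 128/5.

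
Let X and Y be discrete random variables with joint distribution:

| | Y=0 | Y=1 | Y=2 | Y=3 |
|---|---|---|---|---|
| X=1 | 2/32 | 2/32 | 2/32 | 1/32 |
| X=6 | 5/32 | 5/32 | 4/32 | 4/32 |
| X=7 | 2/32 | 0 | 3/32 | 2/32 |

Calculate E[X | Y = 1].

32/7

P(Y = 1) = 7/32.
Summing X·P(X=x,Y=y) over the conditioning event gives 1.
E[X | Y = 1] = (1) / (7/32) = 32/7.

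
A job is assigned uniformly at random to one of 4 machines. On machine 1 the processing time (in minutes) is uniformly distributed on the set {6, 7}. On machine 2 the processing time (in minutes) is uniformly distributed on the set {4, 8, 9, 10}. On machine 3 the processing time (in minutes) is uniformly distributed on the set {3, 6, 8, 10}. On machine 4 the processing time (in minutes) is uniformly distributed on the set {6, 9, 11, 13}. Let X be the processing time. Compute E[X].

E[X | machine 1] = (6+7)/2 = 13/2.
E[X | machine 2] = (4+8+9+10)/4 = 31/4.
E[X | machine 3] = (3+6+8+10)/4 = 27/4.
E[X | machine 4] = (6+9+11+13)/4 = 39/4.
E[X] = (1/4)·(13/2) + (1/4)·(31/4) + (1/4)·(27/4) + (1/4)·(39/4) = 123/16.

123/16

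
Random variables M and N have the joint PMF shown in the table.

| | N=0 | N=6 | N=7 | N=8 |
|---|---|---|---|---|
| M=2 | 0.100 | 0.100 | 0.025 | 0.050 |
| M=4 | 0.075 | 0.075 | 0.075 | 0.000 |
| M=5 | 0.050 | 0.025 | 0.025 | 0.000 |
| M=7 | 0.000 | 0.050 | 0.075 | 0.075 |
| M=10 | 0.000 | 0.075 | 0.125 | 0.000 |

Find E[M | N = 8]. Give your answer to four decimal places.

5.0000

P(N = 8) = 0.125.
Σ M·P over the event = 2·(0.050) + 7·(0.075) = 0.625.
E[M | N = 8] = (0.625) / (0.125) = 5.0000.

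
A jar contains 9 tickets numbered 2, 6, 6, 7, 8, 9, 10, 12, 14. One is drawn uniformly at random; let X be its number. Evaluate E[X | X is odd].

P(X is odd) = 2/9.
Σ over the event: 7·1/9 + 9·1/9 = 16/9.
E[X | X is odd] = (16/9) / (2/9) = 8.

8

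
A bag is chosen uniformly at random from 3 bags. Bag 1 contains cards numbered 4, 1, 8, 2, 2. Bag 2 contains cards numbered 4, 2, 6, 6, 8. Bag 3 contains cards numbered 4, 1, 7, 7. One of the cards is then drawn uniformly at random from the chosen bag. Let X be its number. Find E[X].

E[X | bag 1] = (4+1+8+2+2)/5 = 17/5.
E[X | bag 2] = (4+2+6+6+8)/5 = 26/5.
E[X | bag 3] = (4+1+7+7)/4 = 19/4.
E[X] = (1/3)·(17/5) + (1/3)·(26/5) + (1/3)·(19/4) = 89/20.

89/20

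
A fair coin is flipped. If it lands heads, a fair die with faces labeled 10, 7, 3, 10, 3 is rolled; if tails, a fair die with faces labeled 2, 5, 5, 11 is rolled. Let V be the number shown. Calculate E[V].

E[V | heads] = (10+7+3+10+3)/5 = 33/5.
E[V | tails] = (2+5+5+11)/4 = 23/4.
By the law of total expectation,
E[V] = (1/2)·(33/5) + (1/2)·(23/4) = 247/40.

247/40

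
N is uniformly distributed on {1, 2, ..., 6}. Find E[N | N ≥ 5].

11/2

Given N ≥ 5, N is equally likely to be any of {5, 6}.
E[N | N ≥ 5] = (5 + 6) / 2 = 11/2.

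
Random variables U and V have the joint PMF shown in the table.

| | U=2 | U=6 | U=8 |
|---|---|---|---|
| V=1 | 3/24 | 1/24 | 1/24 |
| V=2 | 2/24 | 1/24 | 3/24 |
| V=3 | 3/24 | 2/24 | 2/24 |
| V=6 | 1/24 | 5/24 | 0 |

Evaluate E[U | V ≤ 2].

P(V ≤ 2) = 11/24.
Σ U·P over the event = 2·(3/24) + 2·(2/24) + 6·(1/24) + 6·(1/24) + 8·(1/24) + 8·(3/24) = 9/4.
E[U | V ≤ 2] = (9/4) / (11/24) = 54/11.

54/11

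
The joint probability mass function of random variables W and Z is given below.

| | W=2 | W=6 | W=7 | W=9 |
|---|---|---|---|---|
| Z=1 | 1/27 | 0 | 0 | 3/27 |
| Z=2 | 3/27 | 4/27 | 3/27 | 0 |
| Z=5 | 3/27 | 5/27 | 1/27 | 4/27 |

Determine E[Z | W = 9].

P(W = 9) = 7/27.
Σ Z·P over the event = 1·(3/27) + 5·(4/27) = 23/27.
E[Z | W = 9] = (23/27) / (7/27) = 23/7.

23/7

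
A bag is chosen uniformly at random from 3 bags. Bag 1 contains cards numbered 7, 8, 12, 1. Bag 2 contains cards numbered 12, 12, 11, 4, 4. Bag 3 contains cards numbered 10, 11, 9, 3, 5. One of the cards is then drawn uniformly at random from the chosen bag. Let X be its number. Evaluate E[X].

E[X | bag 1] = (7+8+12+1)/4 = 7.
E[X | bag 2] = (12+12+11+4+4)/5 = 43/5.
E[X | bag 3] = (10+11+9+3+5)/5 = 38/5.
By the law of total expectation,
E[X] = (1/3)·(7) + (1/3)·(43/5) + (1/3)·(38/5) = 116/15.

116/15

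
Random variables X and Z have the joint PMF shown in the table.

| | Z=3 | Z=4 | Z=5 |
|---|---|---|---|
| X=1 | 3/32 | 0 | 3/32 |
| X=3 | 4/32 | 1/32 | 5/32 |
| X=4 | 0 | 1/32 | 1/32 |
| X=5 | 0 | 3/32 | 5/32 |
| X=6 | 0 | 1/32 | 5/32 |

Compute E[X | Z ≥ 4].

P(Z ≥ 4) = 25/32.
Summing X·P(X=x,Z=y) over the conditioning event gives 105/32.
E[X | Z ≥ 4] = (105/32) / (25/32) = 21/5.

21/5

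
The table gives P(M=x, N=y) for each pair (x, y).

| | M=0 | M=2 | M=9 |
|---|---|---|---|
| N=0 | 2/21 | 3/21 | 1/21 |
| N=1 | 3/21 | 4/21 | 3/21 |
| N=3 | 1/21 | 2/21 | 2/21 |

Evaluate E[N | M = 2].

P(M = 2) = 3/7.
Σ N·P over the event = 0·(3/21) + 1·(4/21) + 3·(2/21) = 10/21.
E[N | M = 2] = (10/21) / (3/7) = 10/9.

10/9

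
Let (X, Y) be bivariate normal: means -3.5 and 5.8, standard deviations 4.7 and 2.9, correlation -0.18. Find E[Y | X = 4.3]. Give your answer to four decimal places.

4.9337

E[Y | X=x] = μ_Y + ρ(σ_Y/σ_X)(x − μ_X) for jointly normal variables.
E[Y | X=4.3] = 5.8 + (-0.18)·(2.9/4.7)·(4.3 − (-3.5)) = 5.8 + (-0.11106)·(7.8) = 4.9337.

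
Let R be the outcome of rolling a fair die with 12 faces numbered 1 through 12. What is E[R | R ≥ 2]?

Given R ≥ 2, R is equally likely to be any of {2, 3, 4, 5, 6, 7, 8, 9, 10, 11, 12}.
E[R | R ≥ 2] = (2 + 3 + 4 + 5 + 6 + 7 + 8 + 9 + 10 + 11 + 12) / 11 = 7.

7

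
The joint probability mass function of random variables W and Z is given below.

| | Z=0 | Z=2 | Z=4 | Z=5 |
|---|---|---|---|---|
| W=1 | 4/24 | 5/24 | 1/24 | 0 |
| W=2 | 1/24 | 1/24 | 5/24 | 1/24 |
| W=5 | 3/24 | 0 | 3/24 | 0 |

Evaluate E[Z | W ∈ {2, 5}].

P(W ∈ {2, 5}) = 7/12.
Σ Z·P over the event = 0·(1/24) + 2·(1/24) + 4·(5/24) + 5·(1/24) + 0·(3/24) + 4·(3/24) = 13/8.
E[Z | W ∈ {2, 5}] = (13/8) / (7/12) = 39/14.

39/14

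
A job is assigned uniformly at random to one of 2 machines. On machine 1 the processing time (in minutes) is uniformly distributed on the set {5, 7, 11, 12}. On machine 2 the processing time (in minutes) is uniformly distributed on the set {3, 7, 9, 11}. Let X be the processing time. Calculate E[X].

65/8

E[X | machine 1] = (5+7+11+12)/4 = 35/4.
E[X | machine 2] = (3+7+9+11)/4 = 15/2.
E[X] = (1/2)·(35/4) + (1/2)·(15/2) = 65/8.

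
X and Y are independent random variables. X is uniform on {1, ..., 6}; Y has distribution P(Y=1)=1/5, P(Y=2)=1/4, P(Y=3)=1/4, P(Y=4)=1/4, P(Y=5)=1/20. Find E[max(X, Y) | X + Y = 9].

P(X + Y = 9) = 11/120.
Summing max(X,Y)·P(x,y) over outcomes with X + Y = 9 gives 1/2.
E[max(X, Y) | X + Y = 9] = (1/2) / (11/120) = 60/11.

60/11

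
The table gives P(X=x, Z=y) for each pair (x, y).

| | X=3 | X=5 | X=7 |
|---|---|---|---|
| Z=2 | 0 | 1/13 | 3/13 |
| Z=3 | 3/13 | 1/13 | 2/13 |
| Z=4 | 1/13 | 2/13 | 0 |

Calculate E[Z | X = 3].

P(X = 3) = 4/13.
Σ Z·P over the event = 3·(3/13) + 4·(1/13) = 1.
E[Z | X = 3] = (1) / (4/13) = 13/4.

13/4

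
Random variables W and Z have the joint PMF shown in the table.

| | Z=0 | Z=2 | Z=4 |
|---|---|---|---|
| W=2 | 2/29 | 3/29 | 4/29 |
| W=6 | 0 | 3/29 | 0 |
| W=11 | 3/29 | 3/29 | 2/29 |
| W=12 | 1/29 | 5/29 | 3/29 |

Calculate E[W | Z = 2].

P(Z = 2) = 14/29.
Σ W·P over the event = 2·(3/29) + 6·(3/29) + 11·(3/29) + 12·(5/29) = 117/29.
E[W | Z = 2] = (117/29) / (14/29) = 117/14.

117/14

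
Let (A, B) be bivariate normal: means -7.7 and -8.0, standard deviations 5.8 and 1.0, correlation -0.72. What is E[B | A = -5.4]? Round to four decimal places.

The regression of B on A has slope ρ·σ_B/σ_A and passes through (μ_A, μ_B).
E[B | A=-5.4] = -8.0 + (-0.72)·(1.0/5.8)·(-5.4 − (-7.7)) = -8.0 + (-0.12414)·(2.3) = -8.2855.

-8.2855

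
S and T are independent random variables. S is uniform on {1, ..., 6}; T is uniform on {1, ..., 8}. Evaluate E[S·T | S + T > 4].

P(S + T > 4) = 7/8.
Summing ST·P(x,y) over outcomes with S + T > 4 gives 247/16.
E[S·T | S + T > 4] = (247/16) / (7/8) = 247/14.

247/14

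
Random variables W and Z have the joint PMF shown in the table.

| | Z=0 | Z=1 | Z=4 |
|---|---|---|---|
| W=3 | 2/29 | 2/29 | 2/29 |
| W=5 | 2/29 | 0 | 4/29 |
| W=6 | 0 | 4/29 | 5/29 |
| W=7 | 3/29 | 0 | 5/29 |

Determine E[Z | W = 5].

P(W = 5) = 6/29.
Σ Z·P over the event = 0·(2/29) + 4·(4/29) = 16/29.
E[Z | W = 5] = (16/29) / (6/29) = 8/3.

8/3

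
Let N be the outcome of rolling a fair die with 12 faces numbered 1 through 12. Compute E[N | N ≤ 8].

9/2

Given N ≤ 8, N is equally likely to be any of {1, 2, 3, 4, 5, 6, 7, 8}.
E[N | N ≤ 8] = (1 + 2 + 3 + 4 + 5 + 6 + 7 + 8) / 8 = 9/2.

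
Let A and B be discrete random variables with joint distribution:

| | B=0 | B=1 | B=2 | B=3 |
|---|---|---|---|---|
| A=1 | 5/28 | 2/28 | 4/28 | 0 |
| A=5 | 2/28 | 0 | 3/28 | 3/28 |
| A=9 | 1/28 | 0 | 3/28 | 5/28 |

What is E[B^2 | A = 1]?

P(A = 1) = 11/28.
Σ B^2·P over the event = 0·(5/28) + 1·(2/28) + 4·(4/28) = 9/14.
E[B^2 | A = 1] = (9/14) / (11/28) = 18/11.

18/11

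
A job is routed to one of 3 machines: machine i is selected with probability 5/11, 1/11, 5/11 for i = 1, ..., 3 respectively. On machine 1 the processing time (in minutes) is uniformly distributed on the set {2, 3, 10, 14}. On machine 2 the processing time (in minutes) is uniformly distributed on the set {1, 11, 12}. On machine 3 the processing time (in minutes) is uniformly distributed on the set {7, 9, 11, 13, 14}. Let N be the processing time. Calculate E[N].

393/44

E[N | machine 1] = (2+3+10+14)/4 = 29/4.
E[N | machine 2] = (1+11+12)/3 = 8.
E[N | machine 3] = (7+9+11+13+14)/5 = 54/5.
E[N] = (5/11)·(29/4) + (1/11)·(8) + (5/11)·(54/5) = 393/44.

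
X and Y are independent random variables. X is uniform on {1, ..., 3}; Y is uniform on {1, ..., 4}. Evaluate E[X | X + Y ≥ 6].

Outcomes with X + Y ≥ 6: (2,4), (3,3), (3,4), each with probability 1/12.
E[X | X + Y ≥ 6] = (2 + 3 + 3) / 3 = 8/3.

8/3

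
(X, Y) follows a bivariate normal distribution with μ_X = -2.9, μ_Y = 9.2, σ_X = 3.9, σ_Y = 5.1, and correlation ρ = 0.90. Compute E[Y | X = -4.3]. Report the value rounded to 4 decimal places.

7.5523

For a bivariate normal, E[Y | X=x] = μ_Y + ρ·(σ_Y/σ_X)·(x − μ_X).
E[Y | X=-4.3] = 9.2 + (0.90)·(5.1/3.9)·(-4.3 − (-2.9)) = 9.2 + (1.1769)·(-1.4) = 7.5523.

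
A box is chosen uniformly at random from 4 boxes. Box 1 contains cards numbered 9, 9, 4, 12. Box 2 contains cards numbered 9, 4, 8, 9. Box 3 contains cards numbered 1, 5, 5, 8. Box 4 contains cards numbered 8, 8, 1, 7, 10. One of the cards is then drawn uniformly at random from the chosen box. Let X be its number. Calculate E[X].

E[X | box 1] = (9+9+4+12)/4 = 17/2.
E[X | box 2] = (9+4+8+9)/4 = 15/2.
E[X | box 3] = (1+5+5+8)/4 = 19/4.
E[X | box 4] = (8+8+1+7+10)/5 = 34/5.
By the law of total expectation,
E[X] = (1/4)·(17/2) + (1/4)·(15/2) + (1/4)·(19/4) + (1/4)·(34/5) = 551/80.

551/80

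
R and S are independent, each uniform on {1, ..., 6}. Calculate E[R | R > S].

P(R > S) = 5/12.
Summing R·P(x,y) over outcomes with R > S gives 35/18.
E[R | R > S] = (35/18) / (5/12) = 14/3.

14/3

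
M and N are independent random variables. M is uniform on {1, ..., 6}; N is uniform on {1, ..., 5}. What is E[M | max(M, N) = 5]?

35/9

P(max(M, N) = 5) = 3/10.
Summing M·P(x,y) over outcomes with max(M, N) = 5 gives 7/6.
E[M | max(M, N) = 5] = (7/6) / (3/10) = 35/9.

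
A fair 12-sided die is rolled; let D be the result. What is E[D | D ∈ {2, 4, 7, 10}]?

23/4

P(D ∈ {2, 4, 7, 10}) = 1/3.
Σ over the event: 2·1/12 + 4·1/12 + 7·1/12 + 10·1/12 = 23/12.
E[D | D ∈ {2, 4, 7, 10}] = (23/12) / (1/3) = 23/4.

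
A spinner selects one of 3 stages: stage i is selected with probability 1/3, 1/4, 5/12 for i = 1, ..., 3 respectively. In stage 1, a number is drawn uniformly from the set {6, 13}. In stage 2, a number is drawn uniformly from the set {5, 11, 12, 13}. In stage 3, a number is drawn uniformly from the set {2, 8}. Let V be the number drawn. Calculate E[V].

E[V | stage 1] = (6+13)/2 = 19/2.
E[V | stage 2] = (5+11+12+13)/4 = 41/4.
E[V | stage 3] = (2+8)/2 = 5.
E[V] = (1/3)·(19/2) + (1/4)·(41/4) + (5/12)·(5) = 125/16.

125/16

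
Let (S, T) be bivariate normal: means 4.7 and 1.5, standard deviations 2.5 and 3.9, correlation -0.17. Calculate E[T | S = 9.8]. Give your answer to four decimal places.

E[T | S=x] = μ_T + ρ(σ_T/σ_S)(x − μ_S) for jointly normal variables.
E[T | S=9.8] = 1.5 + (-0.17)·(3.9/2.5)·(9.8 − (4.7)) = 1.5 + (-0.2652)·(5.1) = 0.1475.

0.1475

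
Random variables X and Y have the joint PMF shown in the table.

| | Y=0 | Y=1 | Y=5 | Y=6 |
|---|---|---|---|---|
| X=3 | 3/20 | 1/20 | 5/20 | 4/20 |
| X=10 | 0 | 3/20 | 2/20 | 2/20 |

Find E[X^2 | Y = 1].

P(Y = 1) = 1/5.
Σ X^2·P over the event = 9·(1/20) + 100·(3/20) = 309/20.
E[X^2 | Y = 1] = (309/20) / (1/5) = 309/4.

309/4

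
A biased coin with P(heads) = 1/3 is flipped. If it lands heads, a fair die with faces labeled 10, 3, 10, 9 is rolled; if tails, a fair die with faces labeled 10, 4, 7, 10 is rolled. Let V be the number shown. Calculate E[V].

47/6

E[V | heads] = (10+3+10+9)/4 = 8.
E[V | tails] = (10+4+7+10)/4 = 31/4.
E[V] = (1/3)·(8) + (2/3)·(31/4) = 47/6.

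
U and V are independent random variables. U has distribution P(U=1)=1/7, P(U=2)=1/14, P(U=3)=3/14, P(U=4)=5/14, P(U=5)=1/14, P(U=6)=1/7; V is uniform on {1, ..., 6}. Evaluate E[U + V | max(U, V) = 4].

P(max(U, V) = 4) = 13/42.
Summing (U+V)·P(x,y) over outcomes with max(U, V) = 4 gives 167/84.
E[U + V | max(U, V) = 4] = (167/84) / (13/42) = 167/26.

167/26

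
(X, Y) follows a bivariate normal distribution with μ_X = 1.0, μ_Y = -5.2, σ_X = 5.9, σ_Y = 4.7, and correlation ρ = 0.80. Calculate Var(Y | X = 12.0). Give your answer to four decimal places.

The conditional variance in a bivariate normal is σ_Y²(1 − ρ²), independent of x.
Var(Y | X=12.0) = (4.7)²·(1 − (0.80)²) = 22.09·0.36 = 7.9524.

7.9524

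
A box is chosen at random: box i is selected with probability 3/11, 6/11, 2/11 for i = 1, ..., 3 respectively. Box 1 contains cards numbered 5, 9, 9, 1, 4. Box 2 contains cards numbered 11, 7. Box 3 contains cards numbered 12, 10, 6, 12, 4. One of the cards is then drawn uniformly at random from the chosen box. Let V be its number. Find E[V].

442/55

E[V | box 1] = (5+9+9+1+4)/5 = 28/5.
E[V | box 2] = (11+7)/2 = 9.
E[V | box 3] = (12+10+6+12+4)/5 = 44/5.
By the law of total expectation,
E[V] = (3/11)·(28/5) + (6/11)·(9) + (2/11)·(44/5) = 442/55.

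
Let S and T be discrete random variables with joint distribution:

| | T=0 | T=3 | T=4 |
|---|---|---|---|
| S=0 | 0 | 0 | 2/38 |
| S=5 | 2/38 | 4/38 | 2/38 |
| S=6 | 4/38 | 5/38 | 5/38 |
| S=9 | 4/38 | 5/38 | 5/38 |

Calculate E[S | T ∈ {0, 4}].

155/24

P(T ∈ {0, 4}) = 12/19.
Summing S·P(S=x,T=y) over the conditioning event gives 155/38.
E[S | T ∈ {0, 4}] = (155/38) / (12/19) = 155/24.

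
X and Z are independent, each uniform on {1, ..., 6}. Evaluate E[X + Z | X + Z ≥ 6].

106/13

P(X + Z ≥ 6) = 13/18.
Summing (X+Z)·P(x,y) over outcomes with X + Z ≥ 6 gives 53/9.
E[X + Z | X + Z ≥ 6] = (53/9) / (13/18) = 106/13.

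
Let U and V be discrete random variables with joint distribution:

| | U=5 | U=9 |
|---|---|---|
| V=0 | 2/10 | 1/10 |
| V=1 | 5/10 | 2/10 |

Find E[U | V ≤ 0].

P(V ≤ 0) = 3/10.
Summing U·P(U=x,V=y) over the conditioning event gives 19/10.
E[U | V ≤ 0] = (19/10) / (3/10) = 19/3.

19/3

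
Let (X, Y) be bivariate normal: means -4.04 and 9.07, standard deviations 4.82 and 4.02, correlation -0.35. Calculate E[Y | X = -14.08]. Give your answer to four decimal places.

For a bivariate normal, E[Y | X=x] = μ_Y + ρ·(σ_Y/σ_X)·(x − μ_X).
E[Y | X=-14.08] = 9.07 + (-0.35)·(4.02/4.82)·(-14.08 − (-4.04)) = 9.07 + (-0.29191)·(-10.04) = 12.0008.

12.0008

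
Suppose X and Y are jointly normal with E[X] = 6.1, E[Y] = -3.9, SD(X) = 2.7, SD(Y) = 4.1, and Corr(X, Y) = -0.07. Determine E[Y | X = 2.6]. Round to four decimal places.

-3.5280

For a bivariate normal, E[Y | X=x] = μ_Y + ρ·(σ_Y/σ_X)·(x − μ_X).
E[Y | X=2.6] = -3.9 + (-0.07)·(4.1/2.7)·(2.6 − (6.1)) = -3.9 + (-0.1063)·(-3.5) = -3.5280.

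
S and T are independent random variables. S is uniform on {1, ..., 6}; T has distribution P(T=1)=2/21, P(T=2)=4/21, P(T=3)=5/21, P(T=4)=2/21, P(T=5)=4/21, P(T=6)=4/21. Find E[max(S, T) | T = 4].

9/2

P(T = 4) = 2/21.
Summing max(S,T)·P(x,y) over outcomes with T = 4 gives 3/7.
E[max(S, T) | T = 4] = (3/7) / (2/21) = 9/2.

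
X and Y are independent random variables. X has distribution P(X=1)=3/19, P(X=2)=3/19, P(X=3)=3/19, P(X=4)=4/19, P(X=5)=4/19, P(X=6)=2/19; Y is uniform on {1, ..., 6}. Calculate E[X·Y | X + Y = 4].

10/3

P(X + Y = 4) = 3/38.
Summing XY·P(x,y) over outcomes with X + Y = 4 gives 5/19.
E[X·Y | X + Y = 4] = (5/19) / (3/38) = 10/3.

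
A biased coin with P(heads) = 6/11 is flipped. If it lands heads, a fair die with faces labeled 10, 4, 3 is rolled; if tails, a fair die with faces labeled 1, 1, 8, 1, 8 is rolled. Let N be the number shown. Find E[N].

53/11

E[N | heads] = (10+4+3)/3 = 17/3.
E[N | tails] = (1+1+8+1+8)/5 = 19/5.
E[N] = (6/11)·(17/3) + (5/11)·(19/5) = 53/11.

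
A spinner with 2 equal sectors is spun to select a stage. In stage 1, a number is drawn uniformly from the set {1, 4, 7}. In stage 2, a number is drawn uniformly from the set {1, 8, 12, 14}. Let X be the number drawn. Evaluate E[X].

E[X | stage 1] = (1+4+7)/3 = 4.
E[X | stage 2] = (1+8+12+14)/4 = 35/4.
By the law of total expectation,
E[X] = (1/2)·(4) + (1/2)·(35/4) = 51/8.

51/8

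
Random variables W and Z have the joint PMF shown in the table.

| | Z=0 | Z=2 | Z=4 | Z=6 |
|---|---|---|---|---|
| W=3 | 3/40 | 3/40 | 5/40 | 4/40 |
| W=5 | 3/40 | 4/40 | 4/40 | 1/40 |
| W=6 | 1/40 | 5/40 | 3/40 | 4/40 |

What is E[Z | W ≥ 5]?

76/25

P(W ≥ 5) = 5/8.
Σ Z·P over the event = 0·(3/40) + 2·(4/40) + 4·(4/40) + 6·(1/40) + 0·(1/40) + 2·(5/40) + 4·(3/40) + 6·(4/40) = 19/10.
E[Z | W ≥ 5] = (19/10) / (5/8) = 76/25.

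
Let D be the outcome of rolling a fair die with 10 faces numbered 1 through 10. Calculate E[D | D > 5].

Given D > 5, D is equally likely to be any of {6, 7, 8, 9, 10}.
E[D | D > 5] = (6 + 7 + 8 + 9 + 10) / 5 = 8.

8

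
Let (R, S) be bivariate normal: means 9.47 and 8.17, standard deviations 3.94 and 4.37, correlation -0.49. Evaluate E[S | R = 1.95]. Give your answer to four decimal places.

E[S | R=x] = μ_S + ρ(σ_S/σ_R)(x − μ_R) for jointly normal variables.
E[S | R=1.95] = 8.17 + (-0.49)·(4.37/3.94)·(1.95 − (9.47)) = 8.17 + (-0.543477)·(-7.52) = 12.2569.

12.2569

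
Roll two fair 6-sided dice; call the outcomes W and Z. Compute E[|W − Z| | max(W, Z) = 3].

6/5

P(max(W, Z) = 3) = 5/36.
Summing |W−Z|·P(x,y) over outcomes with max(W, Z) = 3 gives 1/6.
E[|W − Z| | max(W, Z) = 3] = (1/6) / (5/36) = 6/5.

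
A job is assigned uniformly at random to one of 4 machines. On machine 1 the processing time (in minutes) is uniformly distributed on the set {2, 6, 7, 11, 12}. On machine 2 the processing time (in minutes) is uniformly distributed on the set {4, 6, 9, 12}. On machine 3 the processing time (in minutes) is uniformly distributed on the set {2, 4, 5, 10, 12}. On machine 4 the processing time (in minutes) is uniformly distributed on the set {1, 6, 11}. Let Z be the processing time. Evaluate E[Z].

559/80

E[Z | machine 1] = (2+6+7+11+12)/5 = 38/5.
E[Z | machine 2] = (4+6+9+12)/4 = 31/4.
E[Z | machine 3] = (2+4+5+10+12)/5 = 33/5.
E[Z | machine 4] = (1+6+11)/3 = 6.
E[Z] = (1/4)·(38/5) + (1/4)·(31/4) + (1/4)·(33/5) + (1/4)·(6) = 559/80.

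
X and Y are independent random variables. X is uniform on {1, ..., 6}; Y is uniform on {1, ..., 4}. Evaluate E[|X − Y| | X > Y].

P(X > Y) = 7/12.
Summing |X−Y|·P(x,y) over outcomes with X > Y gives 17/12.
E[|X − Y| | X > Y] = (17/12) / (7/12) = 17/7.

17/7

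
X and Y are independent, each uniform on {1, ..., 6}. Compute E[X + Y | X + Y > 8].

10

P(X + Y > 8) = 5/18.
Summing (X+Y)·P(x,y) over outcomes with X + Y > 8 gives 25/9.
E[X + Y | X + Y > 8] = (25/9) / (5/18) = 10.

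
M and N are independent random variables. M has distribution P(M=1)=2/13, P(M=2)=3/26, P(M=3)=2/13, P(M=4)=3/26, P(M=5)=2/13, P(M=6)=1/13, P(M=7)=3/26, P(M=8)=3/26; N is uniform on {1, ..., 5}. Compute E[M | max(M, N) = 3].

46/19

P(max(M, N) = 3) = 19/130.
Summing M·P(x,y) over outcomes with max(M, N) = 3 gives 23/65.
E[M | max(M, N) = 3] = (23/65) / (19/130) = 46/19.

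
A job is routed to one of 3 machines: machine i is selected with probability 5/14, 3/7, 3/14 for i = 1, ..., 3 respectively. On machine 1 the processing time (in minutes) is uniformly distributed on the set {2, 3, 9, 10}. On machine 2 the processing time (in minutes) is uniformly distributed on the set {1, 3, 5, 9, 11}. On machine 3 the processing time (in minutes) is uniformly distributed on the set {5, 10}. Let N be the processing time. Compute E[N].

873/140

E[N | machine 1] = (2+3+9+10)/4 = 6.
E[N | machine 2] = (1+3+5+9+11)/5 = 29/5.
E[N | machine 3] = (5+10)/2 = 15/2.
By the law of total expectation,
E[N] = (5/14)·(6) + (3/7)·(29/5) + (3/14)·(15/2) = 873/140.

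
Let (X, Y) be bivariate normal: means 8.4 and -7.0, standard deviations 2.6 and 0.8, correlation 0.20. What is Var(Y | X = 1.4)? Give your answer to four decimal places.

0.6144

For a bivariate normal, Var(Y | X=x) = σ_Y²(1 − ρ²).
Var(Y | X=1.4) = (0.8)²·(1 − (0.20)²) = 0.64·0.96 = 0.6144.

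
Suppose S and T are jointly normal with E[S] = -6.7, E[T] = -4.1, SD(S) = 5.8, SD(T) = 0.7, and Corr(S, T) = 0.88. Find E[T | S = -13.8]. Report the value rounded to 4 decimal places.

-4.8541

E[T | S=x] = μ_T + ρ(σ_T/σ_S)(x − μ_S) for jointly normal variables.
E[T | S=-13.8] = -4.1 + (0.88)·(0.7/5.8)·(-13.8 − (-6.7)) = -4.1 + (0.10621)·(-7.1) = -4.8541.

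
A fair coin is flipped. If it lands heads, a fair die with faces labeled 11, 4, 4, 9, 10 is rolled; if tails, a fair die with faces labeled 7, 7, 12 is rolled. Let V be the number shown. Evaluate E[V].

122/15

E[V | heads] = (11+4+4+9+10)/5 = 38/5.
E[V | tails] = (7+7+12)/3 = 26/3.
E[V] = (1/2)·(38/5) + (1/2)·(26/3) = 122/15.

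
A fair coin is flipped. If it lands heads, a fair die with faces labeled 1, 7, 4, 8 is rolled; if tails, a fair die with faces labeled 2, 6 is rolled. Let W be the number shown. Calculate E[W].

E[W | heads] = (1+7+4+8)/4 = 5.
E[W | tails] = (2+6)/2 = 4.
E[W] = (1/2)·(5) + (1/2)·(4) = 9/2.

9/2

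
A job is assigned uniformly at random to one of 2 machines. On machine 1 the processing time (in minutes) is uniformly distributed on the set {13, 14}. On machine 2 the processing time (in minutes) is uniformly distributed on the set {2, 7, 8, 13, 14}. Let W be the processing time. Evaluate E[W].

E[W | machine 1] = (13+14)/2 = 27/2.
E[W | machine 2] = (2+7+8+13+14)/5 = 44/5.
By the law of total expectation,
E[W] = (1/2)·(27/2) + (1/2)·(44/5) = 223/20.

223/20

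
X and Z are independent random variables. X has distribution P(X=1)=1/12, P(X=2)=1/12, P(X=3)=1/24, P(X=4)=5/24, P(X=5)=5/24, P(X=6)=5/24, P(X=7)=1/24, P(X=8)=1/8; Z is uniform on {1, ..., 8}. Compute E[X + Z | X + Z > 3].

884/93

P(X + Z > 3) = 31/32.
Summing (X+Z)·P(x,y) over outcomes with X + Z > 3 gives 221/24.
E[X + Z | X + Z > 3] = (221/24) / (31/32) = 884/93.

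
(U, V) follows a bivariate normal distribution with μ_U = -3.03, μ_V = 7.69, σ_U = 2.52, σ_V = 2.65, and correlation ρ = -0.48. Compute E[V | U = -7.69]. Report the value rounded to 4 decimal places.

E[V | U=x] = μ_V + ρ(σ_V/σ_U)(x − μ_U) for jointly normal variables.
E[V | U=-7.69] = 7.69 + (-0.48)·(2.65/2.52)·(-7.69 − (-3.03)) = 7.69 + (-0.50476)·(-4.66) = 10.0422.

10.0422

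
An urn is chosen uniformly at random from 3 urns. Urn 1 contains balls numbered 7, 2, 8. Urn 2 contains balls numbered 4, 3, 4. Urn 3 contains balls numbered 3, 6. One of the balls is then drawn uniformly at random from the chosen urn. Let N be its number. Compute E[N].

E[N | urn 1] = (7+2+8)/3 = 17/3.
E[N | urn 2] = (4+3+4)/3 = 11/3.
E[N | urn 3] = (3+6)/2 = 9/2.
E[N] = (1/3)·(17/3) + (1/3)·(11/3) + (1/3)·(9/2) = 83/18.

83/18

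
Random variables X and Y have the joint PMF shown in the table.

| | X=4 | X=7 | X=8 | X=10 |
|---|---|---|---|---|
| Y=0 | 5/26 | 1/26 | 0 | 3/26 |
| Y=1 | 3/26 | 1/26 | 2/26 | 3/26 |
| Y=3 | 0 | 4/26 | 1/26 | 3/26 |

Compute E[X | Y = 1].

P(Y = 1) = 9/26.
Summing X·P(X=x,Y=y) over the conditioning event gives 5/2.
E[X | Y = 1] = (5/2) / (9/26) = 65/9.

65/9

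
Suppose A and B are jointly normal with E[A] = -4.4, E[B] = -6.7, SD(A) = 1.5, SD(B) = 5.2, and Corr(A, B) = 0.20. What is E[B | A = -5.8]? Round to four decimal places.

For a bivariate normal, E[B | A=x] = μ_B + ρ·(σ_B/σ_A)·(x − μ_A).
E[B | A=-5.8] = -6.7 + (0.20)·(5.2/1.5)·(-5.8 − (-4.4)) = -6.7 + (0.69333)·(-1.4) = -7.6707.

-7.6707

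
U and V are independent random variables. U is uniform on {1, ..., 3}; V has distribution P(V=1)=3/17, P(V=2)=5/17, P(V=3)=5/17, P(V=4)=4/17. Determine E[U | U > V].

30/11

P(U > V) = 11/51.
Summing U·P(x,y) over outcomes with U > V gives 10/17.
E[U | U > V] = (10/17) / (11/51) = 30/11.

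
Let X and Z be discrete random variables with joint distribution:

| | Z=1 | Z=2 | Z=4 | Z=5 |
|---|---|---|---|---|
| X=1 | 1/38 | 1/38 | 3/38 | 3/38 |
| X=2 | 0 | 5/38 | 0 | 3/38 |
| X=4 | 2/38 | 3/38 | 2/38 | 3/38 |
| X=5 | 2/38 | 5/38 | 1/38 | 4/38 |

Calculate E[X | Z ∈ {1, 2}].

P(Z ∈ {1, 2}) = 1/2.
Summing X·P(X=x,Z=y) over the conditioning event gives 67/38.
E[X | Z ∈ {1, 2}] = (67/38) / (1/2) = 67/19.

67/19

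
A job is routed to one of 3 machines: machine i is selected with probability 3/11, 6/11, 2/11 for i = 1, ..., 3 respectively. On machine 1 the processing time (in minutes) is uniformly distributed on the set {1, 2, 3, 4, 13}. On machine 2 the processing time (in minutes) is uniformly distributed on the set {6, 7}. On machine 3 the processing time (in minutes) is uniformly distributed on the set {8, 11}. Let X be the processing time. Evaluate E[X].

E[X | machine 1] = (1+2+3+4+13)/5 = 23/5.
E[X | machine 2] = (6+7)/2 = 13/2.
E[X | machine 3] = (8+11)/2 = 19/2.
By the law of total expectation,
E[X] = (3/11)·(23/5) + (6/11)·(13/2) + (2/11)·(19/2) = 359/55.

359/55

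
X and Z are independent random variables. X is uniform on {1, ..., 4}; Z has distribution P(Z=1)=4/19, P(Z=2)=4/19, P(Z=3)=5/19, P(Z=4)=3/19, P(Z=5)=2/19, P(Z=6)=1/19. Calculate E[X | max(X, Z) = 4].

P(max(X, Z) = 4) = 25/76.
Summing X·P(x,y) over outcomes with max(X, Z) = 4 gives 41/38.
E[X | max(X, Z) = 4] = (41/38) / (25/76) = 82/25.

82/25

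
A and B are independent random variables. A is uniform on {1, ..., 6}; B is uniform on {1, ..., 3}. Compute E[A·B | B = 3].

Outcomes with B = 3: (1,3), (2,3), (3,3), (4,3), (5,3), (6,3), each with probability 1/18.
E[A·B | B = 3] = (3 + 6 + 9 + 12 + 15 + 18) / 6 = 21/2.

21/2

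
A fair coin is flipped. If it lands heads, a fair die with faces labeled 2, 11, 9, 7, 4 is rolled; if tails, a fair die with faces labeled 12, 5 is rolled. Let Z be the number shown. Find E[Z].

E[Z | heads] = (2+11+9+7+4)/5 = 33/5.
E[Z | tails] = (12+5)/2 = 17/2.
By the law of total expectation,
E[Z] = (1/2)·(33/5) + (1/2)·(17/2) = 151/20.

151/20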